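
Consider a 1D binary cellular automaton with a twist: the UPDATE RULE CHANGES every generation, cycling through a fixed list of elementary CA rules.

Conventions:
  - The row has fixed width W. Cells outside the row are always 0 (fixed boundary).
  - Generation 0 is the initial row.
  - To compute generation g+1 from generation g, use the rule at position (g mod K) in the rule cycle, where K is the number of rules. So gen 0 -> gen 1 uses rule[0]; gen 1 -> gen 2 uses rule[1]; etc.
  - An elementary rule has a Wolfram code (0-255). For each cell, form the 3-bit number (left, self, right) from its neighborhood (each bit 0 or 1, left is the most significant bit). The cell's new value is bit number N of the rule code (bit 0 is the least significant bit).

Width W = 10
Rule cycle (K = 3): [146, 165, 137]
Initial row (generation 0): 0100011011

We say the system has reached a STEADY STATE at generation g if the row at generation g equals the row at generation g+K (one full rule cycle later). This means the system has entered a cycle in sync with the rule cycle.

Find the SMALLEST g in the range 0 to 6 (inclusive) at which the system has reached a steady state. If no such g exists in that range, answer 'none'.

Answer: none

Derivation:
Gen 0: 0100011011
Gen 1 (rule 146): 1010100000
Gen 2 (rule 165): 1111101111
Gen 3 (rule 137): 1111001110
Gen 4 (rule 146): 0110110101
Gen 5 (rule 165): 0001001111
Gen 6 (rule 137): 1100001110
Gen 7 (rule 146): 0010010101
Gen 8 (rule 165): 1010011111
Gen 9 (rule 137): 0000011110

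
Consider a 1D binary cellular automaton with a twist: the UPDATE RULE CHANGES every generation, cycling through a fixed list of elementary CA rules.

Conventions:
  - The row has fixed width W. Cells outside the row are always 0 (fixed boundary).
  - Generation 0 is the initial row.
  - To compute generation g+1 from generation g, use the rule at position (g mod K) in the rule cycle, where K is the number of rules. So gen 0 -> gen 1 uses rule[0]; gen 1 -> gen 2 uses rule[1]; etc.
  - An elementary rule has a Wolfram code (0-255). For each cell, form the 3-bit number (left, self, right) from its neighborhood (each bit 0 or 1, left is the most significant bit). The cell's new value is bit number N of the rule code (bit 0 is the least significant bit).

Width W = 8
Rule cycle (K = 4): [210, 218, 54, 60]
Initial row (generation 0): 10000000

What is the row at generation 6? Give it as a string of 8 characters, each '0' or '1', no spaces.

Answer: 10000010

Derivation:
Gen 0: 10000000
Gen 1 (rule 210): 01000000
Gen 2 (rule 218): 10100000
Gen 3 (rule 54): 11110000
Gen 4 (rule 60): 10001000
Gen 5 (rule 210): 01010100
Gen 6 (rule 218): 10000010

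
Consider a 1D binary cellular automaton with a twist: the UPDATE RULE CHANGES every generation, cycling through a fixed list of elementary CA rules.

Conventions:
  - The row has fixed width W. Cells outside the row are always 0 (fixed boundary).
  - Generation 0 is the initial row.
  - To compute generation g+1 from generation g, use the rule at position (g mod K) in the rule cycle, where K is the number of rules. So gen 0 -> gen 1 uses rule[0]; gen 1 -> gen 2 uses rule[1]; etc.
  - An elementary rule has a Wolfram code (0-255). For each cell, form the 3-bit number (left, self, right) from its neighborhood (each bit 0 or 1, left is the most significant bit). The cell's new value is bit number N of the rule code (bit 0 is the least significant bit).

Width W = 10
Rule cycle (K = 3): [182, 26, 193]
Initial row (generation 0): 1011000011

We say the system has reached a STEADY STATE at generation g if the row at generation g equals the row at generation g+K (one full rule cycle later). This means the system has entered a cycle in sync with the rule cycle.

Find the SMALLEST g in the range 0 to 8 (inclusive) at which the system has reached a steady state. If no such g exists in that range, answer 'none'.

Gen 0: 1011000011
Gen 1 (rule 182): 1100100100
Gen 2 (rule 26): 1011011010
Gen 3 (rule 193): 0001001000
Gen 4 (rule 182): 0011111100
Gen 5 (rule 26): 0110000010
Gen 6 (rule 193): 0010111000
Gen 7 (rule 182): 0111010100
Gen 8 (rule 26): 1100000010
Gen 9 (rule 193): 0101111000
Gen 10 (rule 182): 1110110100
Gen 11 (rule 26): 1000100010

Answer: none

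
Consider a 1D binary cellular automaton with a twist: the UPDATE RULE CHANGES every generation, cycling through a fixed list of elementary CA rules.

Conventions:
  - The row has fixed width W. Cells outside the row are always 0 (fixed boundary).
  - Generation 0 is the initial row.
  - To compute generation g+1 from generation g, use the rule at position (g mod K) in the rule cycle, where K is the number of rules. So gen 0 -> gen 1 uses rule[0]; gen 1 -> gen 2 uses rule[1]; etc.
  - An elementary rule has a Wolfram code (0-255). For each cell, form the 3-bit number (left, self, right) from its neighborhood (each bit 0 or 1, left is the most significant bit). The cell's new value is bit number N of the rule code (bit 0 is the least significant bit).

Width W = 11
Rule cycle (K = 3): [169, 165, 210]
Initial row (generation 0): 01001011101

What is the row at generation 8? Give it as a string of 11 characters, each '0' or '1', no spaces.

Answer: 10001110100

Derivation:
Gen 0: 01001011101
Gen 1 (rule 169): 00000111010
Gen 2 (rule 165): 11110010110
Gen 3 (rule 210): 01111100011
Gen 4 (rule 169): 01111001010
Gen 5 (rule 165): 00110001110
Gen 6 (rule 210): 01011010111
Gen 7 (rule 169): 00110101110
Gen 8 (rule 165): 10001110100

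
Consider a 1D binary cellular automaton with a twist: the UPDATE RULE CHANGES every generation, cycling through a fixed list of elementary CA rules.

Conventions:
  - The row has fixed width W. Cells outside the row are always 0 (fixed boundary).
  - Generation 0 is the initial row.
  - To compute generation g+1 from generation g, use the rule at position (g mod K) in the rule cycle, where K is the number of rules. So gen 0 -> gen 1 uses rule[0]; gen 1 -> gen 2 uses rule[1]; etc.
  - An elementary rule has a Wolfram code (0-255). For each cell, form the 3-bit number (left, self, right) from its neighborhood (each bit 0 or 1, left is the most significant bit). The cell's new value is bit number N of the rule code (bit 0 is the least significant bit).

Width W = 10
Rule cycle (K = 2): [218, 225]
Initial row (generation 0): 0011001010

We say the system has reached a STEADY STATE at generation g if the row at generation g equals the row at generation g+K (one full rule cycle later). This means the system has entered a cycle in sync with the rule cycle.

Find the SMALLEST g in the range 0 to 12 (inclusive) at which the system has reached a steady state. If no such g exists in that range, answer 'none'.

Answer: 8

Derivation:
Gen 0: 0011001010
Gen 1 (rule 218): 0111110001
Gen 2 (rule 225): 0011110100
Gen 3 (rule 218): 0111110010
Gen 4 (rule 225): 0011110000
Gen 5 (rule 218): 0111111000
Gen 6 (rule 225): 0011111011
Gen 7 (rule 218): 0111111011
Gen 8 (rule 225): 0011111101
Gen 9 (rule 218): 0111111100
Gen 10 (rule 225): 0011111101
Gen 11 (rule 218): 0111111100
Gen 12 (rule 225): 0011111101
Gen 13 (rule 218): 0111111100
Gen 14 (rule 225): 0011111101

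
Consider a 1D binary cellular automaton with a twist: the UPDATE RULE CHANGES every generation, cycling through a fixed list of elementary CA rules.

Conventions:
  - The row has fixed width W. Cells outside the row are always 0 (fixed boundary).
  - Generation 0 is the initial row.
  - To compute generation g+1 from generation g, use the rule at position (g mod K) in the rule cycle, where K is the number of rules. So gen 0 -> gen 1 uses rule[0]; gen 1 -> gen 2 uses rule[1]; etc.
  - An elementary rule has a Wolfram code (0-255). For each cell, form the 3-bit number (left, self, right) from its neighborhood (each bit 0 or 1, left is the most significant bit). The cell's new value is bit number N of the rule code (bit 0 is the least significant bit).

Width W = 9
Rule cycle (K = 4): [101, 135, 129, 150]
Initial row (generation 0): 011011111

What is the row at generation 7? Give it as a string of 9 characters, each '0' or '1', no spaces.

Answer: 000110000

Derivation:
Gen 0: 011011111
Gen 1 (rule 101): 001100001
Gen 2 (rule 135): 110001111
Gen 3 (rule 129): 000100110
Gen 4 (rule 150): 001111001
Gen 5 (rule 101): 100001001
Gen 6 (rule 135): 101111011
Gen 7 (rule 129): 000110000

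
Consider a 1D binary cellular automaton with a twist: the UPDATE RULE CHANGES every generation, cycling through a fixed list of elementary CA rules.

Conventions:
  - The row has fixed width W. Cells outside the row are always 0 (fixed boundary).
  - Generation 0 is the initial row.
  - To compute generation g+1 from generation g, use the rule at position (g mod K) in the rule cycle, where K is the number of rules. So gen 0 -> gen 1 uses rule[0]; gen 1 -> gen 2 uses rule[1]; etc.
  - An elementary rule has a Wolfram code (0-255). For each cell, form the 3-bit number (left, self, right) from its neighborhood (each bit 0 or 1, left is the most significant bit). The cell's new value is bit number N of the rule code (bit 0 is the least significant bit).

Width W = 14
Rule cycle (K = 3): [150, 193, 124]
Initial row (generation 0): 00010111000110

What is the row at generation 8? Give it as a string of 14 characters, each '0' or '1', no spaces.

Answer: 01100011101001

Derivation:
Gen 0: 00010111000110
Gen 1 (rule 150): 00110010101001
Gen 2 (rule 193): 10010000000000
Gen 3 (rule 124): 11011000000000
Gen 4 (rule 150): 00000100000000
Gen 5 (rule 193): 11110001111111
Gen 6 (rule 124): 10011001000001
Gen 7 (rule 150): 11100111100011
Gen 8 (rule 193): 01100011101001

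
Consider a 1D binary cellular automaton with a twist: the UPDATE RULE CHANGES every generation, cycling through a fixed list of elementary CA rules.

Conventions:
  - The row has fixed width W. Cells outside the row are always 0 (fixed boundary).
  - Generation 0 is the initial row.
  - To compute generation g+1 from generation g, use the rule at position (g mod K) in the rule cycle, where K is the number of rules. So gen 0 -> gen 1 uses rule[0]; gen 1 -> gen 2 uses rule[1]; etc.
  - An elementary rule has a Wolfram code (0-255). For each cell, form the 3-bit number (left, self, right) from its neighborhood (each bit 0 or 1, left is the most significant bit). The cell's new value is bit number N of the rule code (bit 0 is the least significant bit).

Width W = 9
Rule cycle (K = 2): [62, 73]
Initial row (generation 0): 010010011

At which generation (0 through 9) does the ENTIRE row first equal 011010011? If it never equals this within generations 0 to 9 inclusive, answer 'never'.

Answer: never

Derivation:
Gen 0: 010010011
Gen 1 (rule 62): 111111110
Gen 2 (rule 73): 100000010
Gen 3 (rule 62): 110000111
Gen 4 (rule 73): 110110101
Gen 5 (rule 62): 101101111
Gen 6 (rule 73): 001101001
Gen 7 (rule 62): 011011111
Gen 8 (rule 73): 011010001
Gen 9 (rule 62): 110111011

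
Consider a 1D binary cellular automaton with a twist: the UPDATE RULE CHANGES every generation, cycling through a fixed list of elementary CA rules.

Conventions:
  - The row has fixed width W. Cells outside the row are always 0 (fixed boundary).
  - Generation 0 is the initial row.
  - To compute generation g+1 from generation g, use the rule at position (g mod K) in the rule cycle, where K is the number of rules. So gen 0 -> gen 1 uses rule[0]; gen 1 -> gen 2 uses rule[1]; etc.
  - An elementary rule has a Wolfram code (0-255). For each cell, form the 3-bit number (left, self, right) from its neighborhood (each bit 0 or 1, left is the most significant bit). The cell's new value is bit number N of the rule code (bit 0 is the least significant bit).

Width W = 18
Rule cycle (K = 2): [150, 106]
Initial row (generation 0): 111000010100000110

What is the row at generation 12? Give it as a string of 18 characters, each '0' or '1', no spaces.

Gen 0: 111000010100000110
Gen 1 (rule 150): 010100110110001001
Gen 2 (rule 106): 101001111110010010
Gen 3 (rule 150): 101110111101111111
Gen 4 (rule 106): 011011100111000001
Gen 5 (rule 150): 100001011010100011
Gen 6 (rule 106): 000010111101000111
Gen 7 (rule 150): 000110011001101010
Gen 8 (rule 106): 001110111011110100
Gen 9 (rule 150): 010100010001100110
Gen 10 (rule 106): 101000100011101110
Gen 11 (rule 150): 101101110101000101
Gen 12 (rule 106): 011111011010001010

Answer: 011111011010001010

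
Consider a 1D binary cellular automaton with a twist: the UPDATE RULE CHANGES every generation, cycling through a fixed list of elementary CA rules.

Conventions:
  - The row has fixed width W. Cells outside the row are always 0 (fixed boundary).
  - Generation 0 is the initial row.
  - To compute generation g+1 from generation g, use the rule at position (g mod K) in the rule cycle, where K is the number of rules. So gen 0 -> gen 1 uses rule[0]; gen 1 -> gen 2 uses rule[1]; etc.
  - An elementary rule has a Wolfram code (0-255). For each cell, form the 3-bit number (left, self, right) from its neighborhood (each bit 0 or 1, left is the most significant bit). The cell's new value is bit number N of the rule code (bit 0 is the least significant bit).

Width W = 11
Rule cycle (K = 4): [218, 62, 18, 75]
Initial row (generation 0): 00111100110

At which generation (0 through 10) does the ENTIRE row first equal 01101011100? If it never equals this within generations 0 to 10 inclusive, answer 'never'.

Answer: never

Derivation:
Gen 0: 00111100110
Gen 1 (rule 218): 01111111111
Gen 2 (rule 62): 11000000000
Gen 3 (rule 18): 00100000000
Gen 4 (rule 75): 11001111111
Gen 5 (rule 218): 11111111111
Gen 6 (rule 62): 10000000000
Gen 7 (rule 18): 01000000000
Gen 8 (rule 75): 10011111111
Gen 9 (rule 218): 01111111111
Gen 10 (rule 62): 11000000000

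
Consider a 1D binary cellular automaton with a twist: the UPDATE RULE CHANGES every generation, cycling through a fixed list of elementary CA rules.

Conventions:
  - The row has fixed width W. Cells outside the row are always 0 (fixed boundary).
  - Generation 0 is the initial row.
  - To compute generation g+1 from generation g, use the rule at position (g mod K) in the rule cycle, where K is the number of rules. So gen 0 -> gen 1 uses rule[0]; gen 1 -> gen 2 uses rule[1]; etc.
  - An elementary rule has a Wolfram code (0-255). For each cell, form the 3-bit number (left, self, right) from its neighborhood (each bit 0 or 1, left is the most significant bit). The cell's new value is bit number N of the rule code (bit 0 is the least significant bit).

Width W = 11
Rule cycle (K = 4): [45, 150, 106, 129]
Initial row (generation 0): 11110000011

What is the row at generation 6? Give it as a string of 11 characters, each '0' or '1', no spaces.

Gen 0: 11110000011
Gen 1 (rule 45): 10000111010
Gen 2 (rule 150): 11001010011
Gen 3 (rule 106): 11010100111
Gen 4 (rule 129): 00000000010
Gen 5 (rule 45): 11111111010
Gen 6 (rule 150): 01111110011

Answer: 01111110011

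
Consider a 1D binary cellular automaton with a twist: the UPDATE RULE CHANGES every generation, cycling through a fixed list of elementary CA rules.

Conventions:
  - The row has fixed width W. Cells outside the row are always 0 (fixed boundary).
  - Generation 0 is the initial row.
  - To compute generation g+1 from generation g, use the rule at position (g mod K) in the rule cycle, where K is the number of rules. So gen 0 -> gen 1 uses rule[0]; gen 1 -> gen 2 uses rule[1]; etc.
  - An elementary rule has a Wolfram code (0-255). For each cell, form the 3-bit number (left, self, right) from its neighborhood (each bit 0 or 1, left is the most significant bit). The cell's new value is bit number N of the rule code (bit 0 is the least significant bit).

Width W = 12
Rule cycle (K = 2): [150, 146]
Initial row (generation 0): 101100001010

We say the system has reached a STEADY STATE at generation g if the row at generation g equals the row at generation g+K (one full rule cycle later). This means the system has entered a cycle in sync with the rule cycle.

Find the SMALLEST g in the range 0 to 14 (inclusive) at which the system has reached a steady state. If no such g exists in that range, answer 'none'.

Gen 0: 101100001010
Gen 1 (rule 150): 100010011011
Gen 2 (rule 146): 010101100000
Gen 3 (rule 150): 110100010000
Gen 4 (rule 146): 000010101000
Gen 5 (rule 150): 000110101100
Gen 6 (rule 146): 001000000010
Gen 7 (rule 150): 011100000111
Gen 8 (rule 146): 101010001010
Gen 9 (rule 150): 101011011011
Gen 10 (rule 146): 000000000000
Gen 11 (rule 150): 000000000000
Gen 12 (rule 146): 000000000000
Gen 13 (rule 150): 000000000000
Gen 14 (rule 146): 000000000000
Gen 15 (rule 150): 000000000000
Gen 16 (rule 146): 000000000000

Answer: 10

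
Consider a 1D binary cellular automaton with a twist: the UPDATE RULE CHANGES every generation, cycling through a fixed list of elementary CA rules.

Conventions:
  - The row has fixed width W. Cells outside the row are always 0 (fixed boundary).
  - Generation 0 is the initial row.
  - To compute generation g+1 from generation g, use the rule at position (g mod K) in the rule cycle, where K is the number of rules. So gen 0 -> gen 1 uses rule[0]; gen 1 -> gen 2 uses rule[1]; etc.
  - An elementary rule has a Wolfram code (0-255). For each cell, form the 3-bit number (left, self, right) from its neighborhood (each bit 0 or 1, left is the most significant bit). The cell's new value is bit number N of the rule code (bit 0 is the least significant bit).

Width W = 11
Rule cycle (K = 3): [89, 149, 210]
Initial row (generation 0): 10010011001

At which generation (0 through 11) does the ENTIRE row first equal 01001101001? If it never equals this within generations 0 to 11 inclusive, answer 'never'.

Answer: 6

Derivation:
Gen 0: 10010011001
Gen 1 (rule 89): 01001011100
Gen 2 (rule 149): 01101001011
Gen 3 (rule 210): 10100110001
Gen 4 (rule 89): 00010111100
Gen 5 (rule 149): 11010011011
Gen 6 (rule 210): 01001101001
Gen 7 (rule 89): 00101100100
Gen 8 (rule 149): 10100010111
Gen 9 (rule 210): 00010100011
Gen 10 (rule 89): 11000011011
Gen 11 (rule 149): 00111000000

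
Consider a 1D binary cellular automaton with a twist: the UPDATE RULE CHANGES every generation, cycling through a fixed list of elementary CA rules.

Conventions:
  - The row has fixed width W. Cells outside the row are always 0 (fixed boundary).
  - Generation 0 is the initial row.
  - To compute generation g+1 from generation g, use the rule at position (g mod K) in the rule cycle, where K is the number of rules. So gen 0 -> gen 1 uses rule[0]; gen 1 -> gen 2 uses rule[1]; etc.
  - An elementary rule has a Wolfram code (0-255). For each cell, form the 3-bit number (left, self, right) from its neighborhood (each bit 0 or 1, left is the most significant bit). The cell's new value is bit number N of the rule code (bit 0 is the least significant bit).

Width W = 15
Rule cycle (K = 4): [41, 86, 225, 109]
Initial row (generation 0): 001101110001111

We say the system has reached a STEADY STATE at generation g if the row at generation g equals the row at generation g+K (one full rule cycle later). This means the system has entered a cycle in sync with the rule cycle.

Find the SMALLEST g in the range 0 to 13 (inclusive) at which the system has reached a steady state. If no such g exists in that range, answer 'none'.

Gen 0: 001101110001111
Gen 1 (rule 41): 101011000101000
Gen 2 (rule 86): 101001101101100
Gen 3 (rule 225): 010000110110101
Gen 4 (rule 109): 010110111111111
Gen 5 (rule 41): 001101100000000
Gen 6 (rule 86): 010100110000000
Gen 7 (rule 225): 001000010111111
Gen 8 (rule 109): 101011011100001
Gen 9 (rule 41): 010110110001100
Gen 10 (rule 86): 110010011010110
Gen 11 (rule 225): 010000001101010
Gen 12 (rule 109): 010111101111110
Gen 13 (rule 41): 001100011000000
Gen 14 (rule 86): 010110101100000
Gen 15 (rule 225): 001011010101111
Gen 16 (rule 109): 101111111111001
Gen 17 (rule 41): 011000000000000

Answer: none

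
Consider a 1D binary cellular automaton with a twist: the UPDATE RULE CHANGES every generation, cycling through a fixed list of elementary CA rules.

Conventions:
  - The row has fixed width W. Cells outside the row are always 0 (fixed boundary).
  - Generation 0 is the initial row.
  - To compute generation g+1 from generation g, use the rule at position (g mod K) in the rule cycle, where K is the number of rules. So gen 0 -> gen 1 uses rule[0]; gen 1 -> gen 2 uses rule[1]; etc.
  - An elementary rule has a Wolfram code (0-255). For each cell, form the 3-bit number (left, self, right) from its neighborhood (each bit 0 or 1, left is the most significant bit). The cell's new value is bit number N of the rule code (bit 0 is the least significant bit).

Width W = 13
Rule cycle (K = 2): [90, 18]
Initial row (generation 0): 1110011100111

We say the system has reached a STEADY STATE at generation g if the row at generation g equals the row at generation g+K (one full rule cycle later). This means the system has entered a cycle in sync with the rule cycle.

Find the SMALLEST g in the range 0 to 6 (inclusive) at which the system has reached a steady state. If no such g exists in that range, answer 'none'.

Gen 0: 1110011100111
Gen 1 (rule 90): 1011110111101
Gen 2 (rule 18): 0000000000000
Gen 3 (rule 90): 0000000000000
Gen 4 (rule 18): 0000000000000
Gen 5 (rule 90): 0000000000000
Gen 6 (rule 18): 0000000000000
Gen 7 (rule 90): 0000000000000
Gen 8 (rule 18): 0000000000000

Answer: 2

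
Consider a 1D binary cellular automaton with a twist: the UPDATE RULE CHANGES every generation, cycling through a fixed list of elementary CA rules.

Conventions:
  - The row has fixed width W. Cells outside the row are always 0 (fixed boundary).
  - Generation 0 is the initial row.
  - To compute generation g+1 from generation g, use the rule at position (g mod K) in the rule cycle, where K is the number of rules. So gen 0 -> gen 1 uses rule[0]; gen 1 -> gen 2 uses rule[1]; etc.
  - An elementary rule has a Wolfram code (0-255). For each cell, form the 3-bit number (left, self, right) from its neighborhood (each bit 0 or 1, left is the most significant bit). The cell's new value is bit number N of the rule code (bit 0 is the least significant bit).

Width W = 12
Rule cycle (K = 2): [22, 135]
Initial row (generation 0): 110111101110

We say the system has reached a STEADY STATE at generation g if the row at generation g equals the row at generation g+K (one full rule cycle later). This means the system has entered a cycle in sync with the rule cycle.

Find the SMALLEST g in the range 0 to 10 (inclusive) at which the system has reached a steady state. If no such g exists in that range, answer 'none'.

Gen 0: 110111101110
Gen 1 (rule 22): 000000000001
Gen 2 (rule 135): 111111111111
Gen 3 (rule 22): 000000000000
Gen 4 (rule 135): 111111111111
Gen 5 (rule 22): 000000000000
Gen 6 (rule 135): 111111111111
Gen 7 (rule 22): 000000000000
Gen 8 (rule 135): 111111111111
Gen 9 (rule 22): 000000000000
Gen 10 (rule 135): 111111111111
Gen 11 (rule 22): 000000000000
Gen 12 (rule 135): 111111111111

Answer: 2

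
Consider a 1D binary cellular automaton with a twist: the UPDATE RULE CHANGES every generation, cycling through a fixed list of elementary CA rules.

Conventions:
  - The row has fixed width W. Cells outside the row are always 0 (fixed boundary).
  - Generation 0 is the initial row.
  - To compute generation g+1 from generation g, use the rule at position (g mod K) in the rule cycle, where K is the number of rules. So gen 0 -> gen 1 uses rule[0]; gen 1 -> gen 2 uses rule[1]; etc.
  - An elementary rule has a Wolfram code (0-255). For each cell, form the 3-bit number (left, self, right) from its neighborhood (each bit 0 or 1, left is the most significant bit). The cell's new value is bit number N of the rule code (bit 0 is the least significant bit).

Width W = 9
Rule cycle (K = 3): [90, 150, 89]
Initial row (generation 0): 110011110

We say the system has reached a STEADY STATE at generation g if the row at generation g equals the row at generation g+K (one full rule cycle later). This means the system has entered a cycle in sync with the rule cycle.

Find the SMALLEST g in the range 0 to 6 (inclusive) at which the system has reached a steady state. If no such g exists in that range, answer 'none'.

Gen 0: 110011110
Gen 1 (rule 90): 111110011
Gen 2 (rule 150): 011101100
Gen 3 (rule 89): 010101111
Gen 4 (rule 90): 100001001
Gen 5 (rule 150): 110011111
Gen 6 (rule 89): 111010001
Gen 7 (rule 90): 101001010
Gen 8 (rule 150): 101111011
Gen 9 (rule 89): 001001011

Answer: none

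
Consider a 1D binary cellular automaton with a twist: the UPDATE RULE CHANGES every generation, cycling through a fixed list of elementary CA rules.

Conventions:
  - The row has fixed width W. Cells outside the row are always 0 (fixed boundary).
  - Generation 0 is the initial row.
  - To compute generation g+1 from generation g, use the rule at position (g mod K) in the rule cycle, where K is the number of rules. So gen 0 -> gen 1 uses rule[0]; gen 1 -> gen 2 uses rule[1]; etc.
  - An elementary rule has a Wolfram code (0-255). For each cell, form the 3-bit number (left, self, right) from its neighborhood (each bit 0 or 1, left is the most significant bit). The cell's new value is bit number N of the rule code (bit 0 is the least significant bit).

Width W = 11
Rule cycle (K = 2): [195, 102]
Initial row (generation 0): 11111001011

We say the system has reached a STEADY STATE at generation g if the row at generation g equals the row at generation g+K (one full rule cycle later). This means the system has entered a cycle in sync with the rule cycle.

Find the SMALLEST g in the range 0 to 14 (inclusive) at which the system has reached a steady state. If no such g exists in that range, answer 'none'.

Gen 0: 11111001011
Gen 1 (rule 195): 01111010001
Gen 2 (rule 102): 10001110011
Gen 3 (rule 195): 00110110101
Gen 4 (rule 102): 01011011111
Gen 5 (rule 195): 10001001111
Gen 6 (rule 102): 10011010001
Gen 7 (rule 195): 00101000110
Gen 8 (rule 102): 01111001010
Gen 9 (rule 195): 10111010000
Gen 10 (rule 102): 11001110000
Gen 11 (rule 195): 01010110111
Gen 12 (rule 102): 11111011001
Gen 13 (rule 195): 01111001010
Gen 14 (rule 102): 10001011110
Gen 15 (rule 195): 00110001110
Gen 16 (rule 102): 01010010010

Answer: none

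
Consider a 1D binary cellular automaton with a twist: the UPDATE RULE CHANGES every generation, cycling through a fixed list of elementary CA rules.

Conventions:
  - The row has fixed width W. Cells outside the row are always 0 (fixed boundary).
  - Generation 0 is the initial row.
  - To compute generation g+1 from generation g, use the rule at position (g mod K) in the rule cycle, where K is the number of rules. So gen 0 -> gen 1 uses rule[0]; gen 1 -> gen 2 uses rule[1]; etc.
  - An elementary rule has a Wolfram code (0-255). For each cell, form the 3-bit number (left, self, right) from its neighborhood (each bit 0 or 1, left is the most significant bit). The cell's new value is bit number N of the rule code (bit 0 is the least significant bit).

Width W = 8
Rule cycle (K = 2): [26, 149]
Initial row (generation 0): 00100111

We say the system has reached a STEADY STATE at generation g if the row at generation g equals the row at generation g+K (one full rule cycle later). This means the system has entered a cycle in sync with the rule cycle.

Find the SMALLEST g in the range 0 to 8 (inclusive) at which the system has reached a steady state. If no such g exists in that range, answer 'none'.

Answer: 7

Derivation:
Gen 0: 00100111
Gen 1 (rule 26): 01011100
Gen 2 (rule 149): 01001011
Gen 3 (rule 26): 10110010
Gen 4 (rule 149): 10001011
Gen 5 (rule 26): 01010010
Gen 6 (rule 149): 01011011
Gen 7 (rule 26): 10010010
Gen 8 (rule 149): 11011011
Gen 9 (rule 26): 10010010
Gen 10 (rule 149): 11011011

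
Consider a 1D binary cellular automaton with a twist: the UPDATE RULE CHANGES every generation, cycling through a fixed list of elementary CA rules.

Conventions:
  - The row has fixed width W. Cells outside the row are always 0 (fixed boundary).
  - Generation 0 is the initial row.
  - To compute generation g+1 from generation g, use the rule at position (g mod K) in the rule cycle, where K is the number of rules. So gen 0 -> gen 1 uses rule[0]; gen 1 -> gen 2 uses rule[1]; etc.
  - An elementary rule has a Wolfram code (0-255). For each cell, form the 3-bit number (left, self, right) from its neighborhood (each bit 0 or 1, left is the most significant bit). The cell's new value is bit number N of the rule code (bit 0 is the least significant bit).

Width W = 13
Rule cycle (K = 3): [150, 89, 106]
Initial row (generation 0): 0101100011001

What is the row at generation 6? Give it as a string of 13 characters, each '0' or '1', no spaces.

Answer: 0001011100111

Derivation:
Gen 0: 0101100011001
Gen 1 (rule 150): 1100010100111
Gen 2 (rule 89): 1111000010101
Gen 3 (rule 106): 1001000101010
Gen 4 (rule 150): 1111101101011
Gen 5 (rule 89): 1000101100011
Gen 6 (rule 106): 0001011100111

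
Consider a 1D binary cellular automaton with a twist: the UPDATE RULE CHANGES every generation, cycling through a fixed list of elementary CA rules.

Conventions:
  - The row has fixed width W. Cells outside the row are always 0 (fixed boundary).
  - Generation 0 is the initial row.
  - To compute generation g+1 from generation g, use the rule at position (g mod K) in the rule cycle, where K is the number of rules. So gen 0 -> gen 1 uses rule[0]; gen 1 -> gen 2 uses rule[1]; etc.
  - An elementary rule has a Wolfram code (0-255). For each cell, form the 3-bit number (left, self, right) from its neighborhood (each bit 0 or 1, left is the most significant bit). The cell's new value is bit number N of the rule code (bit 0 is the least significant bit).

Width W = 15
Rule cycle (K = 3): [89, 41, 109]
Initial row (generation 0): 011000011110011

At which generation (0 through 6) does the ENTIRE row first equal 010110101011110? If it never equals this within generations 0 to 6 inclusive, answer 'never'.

Answer: 3

Derivation:
Gen 0: 011000011110011
Gen 1 (rule 89): 011111010011011
Gen 2 (rule 41): 010000100010110
Gen 3 (rule 109): 010110101011110
Gen 4 (rule 89): 000110000010011
Gen 5 (rule 41): 110100111000010
Gen 6 (rule 109): 111100101011010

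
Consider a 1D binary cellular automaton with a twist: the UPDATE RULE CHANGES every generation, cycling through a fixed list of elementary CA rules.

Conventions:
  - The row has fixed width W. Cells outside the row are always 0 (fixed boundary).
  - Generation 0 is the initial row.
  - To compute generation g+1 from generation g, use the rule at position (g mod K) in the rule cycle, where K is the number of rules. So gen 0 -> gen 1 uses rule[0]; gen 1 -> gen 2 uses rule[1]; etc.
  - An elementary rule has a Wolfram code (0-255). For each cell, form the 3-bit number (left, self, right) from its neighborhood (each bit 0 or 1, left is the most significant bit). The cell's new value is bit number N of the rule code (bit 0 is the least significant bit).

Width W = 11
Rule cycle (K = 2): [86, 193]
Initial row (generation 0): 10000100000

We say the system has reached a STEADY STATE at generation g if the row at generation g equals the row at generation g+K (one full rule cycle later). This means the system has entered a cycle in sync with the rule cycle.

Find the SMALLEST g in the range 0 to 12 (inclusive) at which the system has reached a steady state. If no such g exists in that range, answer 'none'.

Answer: none

Derivation:
Gen 0: 10000100000
Gen 1 (rule 86): 11001110000
Gen 2 (rule 193): 01000110111
Gen 3 (rule 86): 11101010001
Gen 4 (rule 193): 01100000100
Gen 5 (rule 86): 10110001110
Gen 6 (rule 193): 00010100110
Gen 7 (rule 86): 00110111011
Gen 8 (rule 193): 10010011001
Gen 9 (rule 86): 11111101111
Gen 10 (rule 193): 01111100111
Gen 11 (rule 86): 10000111001
Gen 12 (rule 193): 00110011000
Gen 13 (rule 86): 01011101100
Gen 14 (rule 193): 00001100101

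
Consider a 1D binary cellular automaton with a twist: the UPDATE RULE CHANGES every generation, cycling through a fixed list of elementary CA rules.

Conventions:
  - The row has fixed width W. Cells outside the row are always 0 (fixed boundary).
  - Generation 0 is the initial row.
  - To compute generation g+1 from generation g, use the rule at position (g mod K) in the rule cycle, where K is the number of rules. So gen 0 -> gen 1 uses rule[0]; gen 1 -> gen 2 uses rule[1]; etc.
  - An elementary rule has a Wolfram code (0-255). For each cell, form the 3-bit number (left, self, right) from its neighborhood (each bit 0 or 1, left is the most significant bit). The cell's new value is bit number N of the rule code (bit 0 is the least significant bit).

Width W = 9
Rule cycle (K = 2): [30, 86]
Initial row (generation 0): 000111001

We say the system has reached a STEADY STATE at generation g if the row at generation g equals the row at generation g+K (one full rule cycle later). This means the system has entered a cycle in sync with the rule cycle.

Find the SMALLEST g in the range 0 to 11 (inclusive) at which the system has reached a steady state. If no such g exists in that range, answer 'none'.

Gen 0: 000111001
Gen 1 (rule 30): 001100111
Gen 2 (rule 86): 010111001
Gen 3 (rule 30): 110100111
Gen 4 (rule 86): 010111001
Gen 5 (rule 30): 110100111
Gen 6 (rule 86): 010111001
Gen 7 (rule 30): 110100111
Gen 8 (rule 86): 010111001
Gen 9 (rule 30): 110100111
Gen 10 (rule 86): 010111001
Gen 11 (rule 30): 110100111
Gen 12 (rule 86): 010111001
Gen 13 (rule 30): 110100111

Answer: 2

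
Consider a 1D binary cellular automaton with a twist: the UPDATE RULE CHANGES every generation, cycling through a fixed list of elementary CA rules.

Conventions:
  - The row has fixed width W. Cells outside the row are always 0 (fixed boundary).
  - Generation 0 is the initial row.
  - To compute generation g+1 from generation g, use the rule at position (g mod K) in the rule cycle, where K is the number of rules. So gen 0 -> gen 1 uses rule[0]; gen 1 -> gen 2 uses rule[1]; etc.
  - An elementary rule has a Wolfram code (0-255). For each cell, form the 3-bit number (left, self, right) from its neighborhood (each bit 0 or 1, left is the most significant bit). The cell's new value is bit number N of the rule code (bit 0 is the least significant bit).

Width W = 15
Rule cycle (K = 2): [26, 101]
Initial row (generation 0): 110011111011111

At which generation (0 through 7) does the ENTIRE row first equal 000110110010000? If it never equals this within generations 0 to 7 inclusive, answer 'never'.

Answer: 7

Derivation:
Gen 0: 110011111011111
Gen 1 (rule 26): 101110000010000
Gen 2 (rule 101): 110010111010111
Gen 3 (rule 26): 101100100000100
Gen 4 (rule 101): 110100101110101
Gen 5 (rule 26): 100011001000000
Gen 6 (rule 101): 101001001011111
Gen 7 (rule 26): 000110110010000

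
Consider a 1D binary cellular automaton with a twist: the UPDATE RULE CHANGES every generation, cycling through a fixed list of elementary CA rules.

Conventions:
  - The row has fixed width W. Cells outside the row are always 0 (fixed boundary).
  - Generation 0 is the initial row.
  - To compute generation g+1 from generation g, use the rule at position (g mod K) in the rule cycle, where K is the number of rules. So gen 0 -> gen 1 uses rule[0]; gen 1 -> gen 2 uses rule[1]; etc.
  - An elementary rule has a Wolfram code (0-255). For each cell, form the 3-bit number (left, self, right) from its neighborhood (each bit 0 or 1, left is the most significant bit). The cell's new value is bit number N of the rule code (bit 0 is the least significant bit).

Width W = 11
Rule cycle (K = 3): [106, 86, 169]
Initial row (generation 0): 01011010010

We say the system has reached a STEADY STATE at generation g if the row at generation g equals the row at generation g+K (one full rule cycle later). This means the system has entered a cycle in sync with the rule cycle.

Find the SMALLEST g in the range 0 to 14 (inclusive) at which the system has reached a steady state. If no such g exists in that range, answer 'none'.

Gen 0: 01011010010
Gen 1 (rule 106): 10111100100
Gen 2 (rule 86): 10000111110
Gen 3 (rule 169): 00110111100
Gen 4 (rule 106): 01111100100
Gen 5 (rule 86): 10000111110
Gen 6 (rule 169): 00110111100
Gen 7 (rule 106): 01111100100
Gen 8 (rule 86): 10000111110
Gen 9 (rule 169): 00110111100
Gen 10 (rule 106): 01111100100
Gen 11 (rule 86): 10000111110
Gen 12 (rule 169): 00110111100
Gen 13 (rule 106): 01111100100
Gen 14 (rule 86): 10000111110
Gen 15 (rule 169): 00110111100
Gen 16 (rule 106): 01111100100
Gen 17 (rule 86): 10000111110

Answer: 2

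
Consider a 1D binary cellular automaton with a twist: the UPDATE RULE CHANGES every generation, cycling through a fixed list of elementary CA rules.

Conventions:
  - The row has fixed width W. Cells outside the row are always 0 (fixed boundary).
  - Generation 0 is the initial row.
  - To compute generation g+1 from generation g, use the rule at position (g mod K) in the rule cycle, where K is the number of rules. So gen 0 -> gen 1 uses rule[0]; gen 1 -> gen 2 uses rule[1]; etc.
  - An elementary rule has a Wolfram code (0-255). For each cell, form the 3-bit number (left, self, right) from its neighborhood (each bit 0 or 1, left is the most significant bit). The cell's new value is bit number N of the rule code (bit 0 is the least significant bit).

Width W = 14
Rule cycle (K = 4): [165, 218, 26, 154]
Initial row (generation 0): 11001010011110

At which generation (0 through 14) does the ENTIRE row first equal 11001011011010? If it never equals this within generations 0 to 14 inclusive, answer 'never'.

Gen 0: 11001010011110
Gen 1 (rule 165): 00001110001100
Gen 2 (rule 218): 00011111011110
Gen 3 (rule 26): 00110000010001
Gen 4 (rule 154): 01101000101010
Gen 5 (rule 165): 00011010111110
Gen 6 (rule 218): 00111000111111
Gen 7 (rule 26): 01100101100000
Gen 8 (rule 154): 11011001010000
Gen 9 (rule 165): 00100001110111
Gen 10 (rule 218): 01010011110111
Gen 11 (rule 26): 10001110000100
Gen 12 (rule 154): 01011101001010
Gen 13 (rule 165): 01101011001110
Gen 14 (rule 218): 11100011111111

Answer: never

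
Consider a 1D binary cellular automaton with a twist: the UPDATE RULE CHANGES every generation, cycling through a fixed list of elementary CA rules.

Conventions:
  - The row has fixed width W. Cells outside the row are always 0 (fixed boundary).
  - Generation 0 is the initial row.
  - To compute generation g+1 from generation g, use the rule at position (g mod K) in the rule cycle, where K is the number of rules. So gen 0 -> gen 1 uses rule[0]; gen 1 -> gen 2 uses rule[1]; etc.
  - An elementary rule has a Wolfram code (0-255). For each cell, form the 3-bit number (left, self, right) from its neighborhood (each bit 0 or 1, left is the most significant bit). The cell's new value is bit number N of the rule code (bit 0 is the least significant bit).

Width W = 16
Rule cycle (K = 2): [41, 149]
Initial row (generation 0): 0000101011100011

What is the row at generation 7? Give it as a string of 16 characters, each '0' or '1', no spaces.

Answer: 0001100101101100

Derivation:
Gen 0: 0000101011100011
Gen 1 (rule 41): 1110010110001010
Gen 2 (rule 149): 0101010001101011
Gen 3 (rule 41): 0010100101010110
Gen 4 (rule 149): 1010110101010001
Gen 5 (rule 41): 0101101010100100
Gen 6 (rule 149): 0100001010110111
Gen 7 (rule 41): 0001100101101100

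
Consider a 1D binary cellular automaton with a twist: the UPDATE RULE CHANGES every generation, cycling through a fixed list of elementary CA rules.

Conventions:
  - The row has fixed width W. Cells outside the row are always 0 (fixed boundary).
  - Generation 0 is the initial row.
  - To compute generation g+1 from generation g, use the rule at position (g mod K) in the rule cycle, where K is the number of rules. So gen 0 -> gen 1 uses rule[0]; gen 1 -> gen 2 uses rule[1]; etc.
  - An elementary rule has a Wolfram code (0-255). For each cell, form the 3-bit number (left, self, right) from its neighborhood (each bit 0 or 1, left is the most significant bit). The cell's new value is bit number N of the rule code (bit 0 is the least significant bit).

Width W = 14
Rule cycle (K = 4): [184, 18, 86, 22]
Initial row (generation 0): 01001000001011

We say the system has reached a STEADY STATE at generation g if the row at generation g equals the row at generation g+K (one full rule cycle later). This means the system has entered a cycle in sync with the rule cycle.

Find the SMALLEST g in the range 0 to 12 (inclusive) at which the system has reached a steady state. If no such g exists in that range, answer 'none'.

Gen 0: 01001000001011
Gen 1 (rule 184): 00100100000110
Gen 2 (rule 18): 01011010001001
Gen 3 (rule 86): 11001011011111
Gen 4 (rule 22): 00111000000000
Gen 5 (rule 184): 00110100000000
Gen 6 (rule 18): 01000010000000
Gen 7 (rule 86): 11100111000000
Gen 8 (rule 22): 00011000100000
Gen 9 (rule 184): 00010100010000
Gen 10 (rule 18): 00100010101000
Gen 11 (rule 86): 01110110101100
Gen 12 (rule 22): 10000000100010
Gen 13 (rule 184): 01000000010001
Gen 14 (rule 18): 10100000101010
Gen 15 (rule 86): 10110001101011
Gen 16 (rule 22): 10001010001000

Answer: none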